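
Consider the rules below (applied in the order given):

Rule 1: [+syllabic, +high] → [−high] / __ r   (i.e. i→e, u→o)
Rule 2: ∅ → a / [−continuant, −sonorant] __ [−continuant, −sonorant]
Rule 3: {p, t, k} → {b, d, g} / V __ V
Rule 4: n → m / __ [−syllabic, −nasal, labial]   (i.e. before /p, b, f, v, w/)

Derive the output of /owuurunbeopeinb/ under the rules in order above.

Rule 1 (pre-rhotic lowering): /u/ is a high vowel immediately before /r/, so it lowers to [o]. /owuurunbeopeinb/ → owuorunbeopeinb.
Rule 2 (stop-cluster a-epenthesis): no segment meets the environment; /owuorunbeopeinb/ is unchanged.
Rule 3 (intervocalic voicing): /p/ is a voiceless stop between vowels /o/ and /e/, so it voices to [b]. /owuorunbeopeinb/ → owuorunbeobeinb.
Rule 4 (nasal place assimilation): /n/ precedes the labial consonant /b/, so it assimilates in place to [m]. /n/ precedes the labial consonant /b/, so it assimilates in place to [m]. /owuorunbeobeinb/ → owuorumbeobeimb.

owuorumbeobeimb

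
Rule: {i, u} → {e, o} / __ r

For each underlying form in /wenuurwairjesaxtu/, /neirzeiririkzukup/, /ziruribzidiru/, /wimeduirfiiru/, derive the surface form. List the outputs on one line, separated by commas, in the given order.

wenuorwaerjesaxtu, neerzeererikzukup, zeroribzideru, wimeduerfieru

/wenuurwairjesaxtu/: /u/ is a high vowel immediately before /r/, so it lowers to [o]. /i/ is a high vowel immediately before /r/, so it lowers to [e]. → [wenuorwaerjesaxtu].
/neirzeiririkzukup/: /i/ is a high vowel immediately before /r/, so it lowers to [e]. /i/ is a high vowel immediately before /r/, so it lowers to [e]. /i/ is a high vowel immediately before /r/, so it lowers to [e]. → [neerzeererikzukup].
/ziruribzidiru/: /i/ is a high vowel immediately before /r/, so it lowers to [e]. /u/ is a high vowel immediately before /r/, so it lowers to [o]. /i/ is a high vowel immediately before /r/, so it lowers to [e]. → [zeroribzideru].
/wimeduirfiiru/: /i/ is a high vowel immediately before /r/, so it lowers to [e]. /i/ is a high vowel immediately before /r/, so it lowers to [e]. → [wimeduerfieru].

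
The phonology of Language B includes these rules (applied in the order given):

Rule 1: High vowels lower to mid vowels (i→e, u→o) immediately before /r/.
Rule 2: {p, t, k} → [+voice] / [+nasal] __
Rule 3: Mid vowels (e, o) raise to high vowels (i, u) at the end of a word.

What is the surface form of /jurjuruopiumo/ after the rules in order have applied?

Rule 1 (pre-rhotic lowering): /u/ is a high vowel immediately before /r/, so it lowers to [o]. /u/ is a high vowel immediately before /r/, so it lowers to [o]. /jurjuruopiumo/ → jorjoruopiumo.
Rule 2 (post-nasal voicing): no segment meets the environment; /jorjoruopiumo/ is unchanged.
Rule 3 (final vowel raising): /o/ is a mid vowel in word-final position, so it raises to [u]. /jorjoruopiumo/ → jorjoruopiumu.

jorjoruopiumu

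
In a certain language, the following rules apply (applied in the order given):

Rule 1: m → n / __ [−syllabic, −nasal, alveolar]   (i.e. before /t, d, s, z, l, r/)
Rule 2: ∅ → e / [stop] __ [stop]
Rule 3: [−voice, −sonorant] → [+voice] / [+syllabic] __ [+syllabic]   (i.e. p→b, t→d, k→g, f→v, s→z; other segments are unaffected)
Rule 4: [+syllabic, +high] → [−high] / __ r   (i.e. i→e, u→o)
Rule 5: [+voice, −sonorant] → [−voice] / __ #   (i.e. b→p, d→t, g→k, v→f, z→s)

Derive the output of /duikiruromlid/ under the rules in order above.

duigeroronlit

Rule 1 (nasal place assimilation): /m/ precedes the alveolar consonant /l/, so it assimilates in place to [n]. /duikiruromlid/ → duikiruronlid.
Rule 2 (stop-cluster e-epenthesis): no segment meets the environment; /duikiruronlid/ is unchanged.
Rule 3 (intervocalic voicing): /k/ is a voiceless obstruent between vowels /i/ and /i/, so it voices to [g]. /duikiruronlid/ → duigiruronlid.
Rule 4 (pre-rhotic lowering): /i/ is a high vowel immediately before /r/, so it lowers to [e]. /u/ is a high vowel immediately before /r/, so it lowers to [o]. /duigiruronlid/ → duigeroronlid.
Rule 5 (final devoicing): /d/ is a voiced obstruent in word-final position, so it devoices to [t]. /duigeroronlid/ → duigeroronlit.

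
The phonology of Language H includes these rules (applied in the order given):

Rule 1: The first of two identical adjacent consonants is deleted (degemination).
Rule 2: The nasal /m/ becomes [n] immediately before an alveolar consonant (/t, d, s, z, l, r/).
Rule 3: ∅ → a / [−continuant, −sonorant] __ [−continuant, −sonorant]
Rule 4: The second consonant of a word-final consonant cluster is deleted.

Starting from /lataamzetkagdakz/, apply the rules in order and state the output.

lataanzetakagadak

Rule 1 (degemination): no segment meets the environment; /lataamzetkagdakz/ is unchanged.
Rule 2 (nasal place assimilation): /m/ precedes the alveolar consonant /z/, so it assimilates in place to [n]. /lataamzetkagdakz/ → lataanzetkagdakz.
Rule 3 (stop-cluster a-epenthesis): /t/ and /k/ form a stop–stop cluster, so [a] is inserted between them. /g/ and /d/ form a stop–stop cluster, so [a] is inserted between them. /lataanzetkagdakz/ → lataanzetakagadakz.
Rule 4 (final cluster simplification): /z/ is the second consonant of a word-final cluster /kz/, so it deletes. /lataanzetakagadakz/ → lataanzetakagadak.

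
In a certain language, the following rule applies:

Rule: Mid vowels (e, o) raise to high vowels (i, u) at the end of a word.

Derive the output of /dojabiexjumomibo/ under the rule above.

dojabiexjumomibu

/o/ is a mid vowel in word-final position, so it raises to [u].
The other instances of /o/, /e/ do not occur in the required environment and remain unchanged.
Surface form: [dojabiexjumomibu].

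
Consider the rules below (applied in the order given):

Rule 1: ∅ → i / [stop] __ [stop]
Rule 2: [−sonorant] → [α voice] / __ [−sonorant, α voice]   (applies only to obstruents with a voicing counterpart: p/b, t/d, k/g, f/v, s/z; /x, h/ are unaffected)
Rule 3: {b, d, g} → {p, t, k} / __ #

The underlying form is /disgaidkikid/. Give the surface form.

dizgaidikikit

Rule 1 (stop-cluster i-epenthesis): /d/ and /k/ form a stop–stop cluster, so [i] is inserted between them. /disgaidkikid/ → disgaidikikid.
Rule 2 (regressive voicing assimilation): /s/ precedes the voiced obstruent /g/, so it voices to [z] by assimilation. /disgaidikikid/ → dizgaidikikid.
Rule 3 (final devoicing): /d/ is a voiced stop in word-final position, so it devoices to [t]. /dizgaidikikid/ → dizgaidikikit.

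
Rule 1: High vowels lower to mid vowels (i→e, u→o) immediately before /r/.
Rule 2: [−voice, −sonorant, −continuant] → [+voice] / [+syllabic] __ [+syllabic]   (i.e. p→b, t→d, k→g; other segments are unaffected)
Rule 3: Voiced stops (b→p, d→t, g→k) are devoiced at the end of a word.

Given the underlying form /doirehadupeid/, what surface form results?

Rule 1 (pre-rhotic lowering): /i/ is a high vowel immediately before /r/, so it lowers to [e]. /doirehadupeid/ → doerehadupeid.
Rule 2 (intervocalic voicing): /p/ is a voiceless stop between vowels /u/ and /e/, so it voices to [b]. /doerehadupeid/ → doerehadubeid.
Rule 3 (final devoicing): /d/ is a voiced stop in word-final position, so it devoices to [t]. /doerehadubeid/ → doerehadubeit.

doerehadubeit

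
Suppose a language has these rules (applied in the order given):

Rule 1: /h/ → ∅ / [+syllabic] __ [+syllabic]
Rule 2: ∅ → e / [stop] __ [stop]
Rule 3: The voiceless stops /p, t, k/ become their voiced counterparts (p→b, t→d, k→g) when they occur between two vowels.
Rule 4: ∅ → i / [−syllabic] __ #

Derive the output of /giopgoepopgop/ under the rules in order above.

giobegoebobegopi

Rule 1 (intervocalic h-deletion): no segment meets the environment; /giopgoepopgop/ is unchanged.
Rule 2 (stop-cluster e-epenthesis): /p/ and /g/ form a stop–stop cluster, so [e] is inserted between them. /p/ and /g/ form a stop–stop cluster, so [e] is inserted between them. /giopgoepopgop/ → giopegoepopegop.
Rule 3 (intervocalic voicing): /p/ is a voiceless stop between vowels /o/ and /e/, so it voices to [b]. /p/ is a voiceless stop between vowels /e/ and /o/, so it voices to [b]. /p/ is a voiceless stop between vowels /o/ and /e/, so it voices to [b]. /giopegoepopegop/ → giobegoebobegop.
Rule 4 (final i-epenthesis): the form ends in the consonant /p/, so [i] is inserted word-finally. /giobegoebobegop/ → giobegoebobegopi.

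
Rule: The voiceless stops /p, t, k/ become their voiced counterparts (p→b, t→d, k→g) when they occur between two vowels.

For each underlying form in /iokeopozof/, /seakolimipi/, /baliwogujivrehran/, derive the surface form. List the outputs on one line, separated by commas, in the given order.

iogeobozof, seagolimibi, baliwogujivrehran

/iokeopozof/: /k/ is a voiceless stop between vowels /o/ and /e/, so it voices to [g]. /p/ is a voiceless stop between vowels /o/ and /o/, so it voices to [b]. → [iogeobozof].
/seakolimipi/: /k/ is a voiceless stop between vowels /a/ and /o/, so it voices to [g]. /p/ is a voiceless stop between vowels /i/ and /i/, so it voices to [b]. → [seagolimibi].
/baliwogujivrehran/: the rule's environment is not met; surfaces unchanged as [baliwogujivrehran].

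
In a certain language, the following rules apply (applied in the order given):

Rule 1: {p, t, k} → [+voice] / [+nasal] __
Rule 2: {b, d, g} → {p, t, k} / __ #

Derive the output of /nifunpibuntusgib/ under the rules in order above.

nifunbibundusgip

Rule 1 (post-nasal voicing): /p/ is a voiceless stop immediately after the nasal /n/, so it voices to [b]. /t/ is a voiceless stop immediately after the nasal /n/, so it voices to [d]. /nifunpibuntusgib/ → nifunbibundusgib.
Rule 2 (final devoicing): /b/ is a voiced stop in word-final position, so it devoices to [p]. /nifunbibundusgib/ → nifunbibundusgip.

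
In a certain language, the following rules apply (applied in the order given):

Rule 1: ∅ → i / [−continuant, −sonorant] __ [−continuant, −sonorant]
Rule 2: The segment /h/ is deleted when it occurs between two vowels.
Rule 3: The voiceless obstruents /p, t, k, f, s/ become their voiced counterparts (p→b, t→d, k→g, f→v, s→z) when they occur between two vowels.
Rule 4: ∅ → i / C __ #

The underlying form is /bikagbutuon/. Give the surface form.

Rule 1 (stop-cluster i-epenthesis): /g/ and /b/ form a stop–stop cluster, so [i] is inserted between them. /bikagbutuon/ → bikagibutuon.
Rule 2 (intervocalic h-deletion): no segment meets the environment; /bikagibutuon/ is unchanged.
Rule 3 (intervocalic voicing): /k/ is a voiceless obstruent between vowels /i/ and /a/, so it voices to [g]. /t/ is a voiceless obstruent between vowels /u/ and /u/, so it voices to [d]. /bikagibutuon/ → bigagibuduon.
Rule 4 (final i-epenthesis): the form ends in the consonant /n/, so [i] is inserted word-finally. /bigagibuduon/ → bigagibuduoni.

bigagibuduoni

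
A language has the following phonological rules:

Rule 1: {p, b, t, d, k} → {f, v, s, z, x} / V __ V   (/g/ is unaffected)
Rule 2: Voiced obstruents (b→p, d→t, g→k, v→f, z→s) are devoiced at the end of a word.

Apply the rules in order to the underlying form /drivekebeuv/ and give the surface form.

Rule 1 (intervocalic spirantization): /k/ is a stop between vowels /e/ and /e/, so it spirantizes to the fricative [x]. /b/ is a stop between vowels /e/ and /e/, so it spirantizes to the fricative [v]. /drivekebeuv/ → drivexeveuv.
Rule 2 (final devoicing): /v/ is a voiced obstruent in word-final position, so it devoices to [f]. /drivexeveuv/ → drivexeveuf.

drivexeveuf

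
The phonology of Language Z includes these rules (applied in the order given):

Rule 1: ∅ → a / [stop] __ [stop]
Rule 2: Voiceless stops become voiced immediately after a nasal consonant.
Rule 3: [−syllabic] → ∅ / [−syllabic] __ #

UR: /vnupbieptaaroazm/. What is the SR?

vnupabiepataaroaz

Rule 1 (stop-cluster a-epenthesis): /p/ and /b/ form a stop–stop cluster, so [a] is inserted between them. /p/ and /t/ form a stop–stop cluster, so [a] is inserted between them. /vnupbieptaaroazm/ → vnupabiepataaroazm.
Rule 2 (post-nasal voicing): no segment meets the environment; /vnupabiepataaroazm/ is unchanged.
Rule 3 (final cluster simplification): /m/ is the second consonant of a word-final cluster /zm/, so it deletes. /vnupabiepataaroazm/ → vnupabiepataaroaz.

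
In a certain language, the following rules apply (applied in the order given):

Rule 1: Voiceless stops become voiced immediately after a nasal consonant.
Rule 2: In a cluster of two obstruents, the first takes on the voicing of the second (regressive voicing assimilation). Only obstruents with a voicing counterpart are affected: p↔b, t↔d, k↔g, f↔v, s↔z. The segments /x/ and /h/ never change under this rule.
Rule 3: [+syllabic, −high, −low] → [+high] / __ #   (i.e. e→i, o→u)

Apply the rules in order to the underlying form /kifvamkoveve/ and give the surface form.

Rule 1 (post-nasal voicing): /k/ is a voiceless stop immediately after the nasal /m/, so it voices to [g]. /kifvamkoveve/ → kifvamgoveve.
Rule 2 (regressive voicing assimilation): /f/ precedes the voiced obstruent /v/, so it voices to [v] by assimilation. /kifvamgoveve/ → kivvamgoveve.
Rule 3 (final vowel raising): /e/ is a mid vowel in word-final position, so it raises to [i]. /kivvamgoveve/ → kivvamgovevi.

kivvamgovevi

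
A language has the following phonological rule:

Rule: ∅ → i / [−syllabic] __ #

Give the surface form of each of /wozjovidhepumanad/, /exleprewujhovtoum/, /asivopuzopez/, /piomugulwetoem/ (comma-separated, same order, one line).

wozjovidhepumanadi, exleprewujhovtoumi, asivopuzopezi, piomugulwetoemi

/wozjovidhepumanad/: the form ends in the consonant /d/, so [i] is inserted word-finally. → [wozjovidhepumanadi].
/exleprewujhovtoum/: the form ends in the consonant /m/, so [i] is inserted word-finally. → [exleprewujhovtoumi].
/asivopuzopez/: the form ends in the consonant /z/, so [i] is inserted word-finally. → [asivopuzopezi].
/piomugulwetoem/: the form ends in the consonant /m/, so [i] is inserted word-finally. → [piomugulwetoemi].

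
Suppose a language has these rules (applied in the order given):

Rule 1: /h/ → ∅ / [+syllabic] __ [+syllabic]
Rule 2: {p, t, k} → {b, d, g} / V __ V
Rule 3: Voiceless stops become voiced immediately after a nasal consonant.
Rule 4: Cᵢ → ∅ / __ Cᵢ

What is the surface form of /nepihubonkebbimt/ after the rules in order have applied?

Rule 1 (intervocalic h-deletion): /h/ occurs between vowels /i/ and /u/, so it deletes. /nepihubonkebbimt/ → nepiubonkebbimt.
Rule 2 (intervocalic voicing): /p/ is a voiceless stop between vowels /e/ and /i/, so it voices to [b]. /nepiubonkebbimt/ → nebiubonkebbimt.
Rule 3 (post-nasal voicing): /k/ is a voiceless stop immediately after the nasal /n/, so it voices to [g]. /t/ is a voiceless stop immediately after the nasal /m/, so it voices to [d]. /nebiubonkebbimt/ → nebiubongebbimd.
Rule 4 (degemination): /bb/ is a geminate; the first /b/ deletes. /nebiubongebbimd/ → nebiubongebimd.

nebiubongebimd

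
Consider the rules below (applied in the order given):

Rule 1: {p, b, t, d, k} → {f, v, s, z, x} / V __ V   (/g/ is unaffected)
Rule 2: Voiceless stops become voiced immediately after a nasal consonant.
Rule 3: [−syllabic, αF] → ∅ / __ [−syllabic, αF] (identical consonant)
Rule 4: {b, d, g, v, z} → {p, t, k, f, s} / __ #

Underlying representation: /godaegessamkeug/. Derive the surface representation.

gozaegesamgeuk

Rule 1 (intervocalic spirantization): /d/ is a stop between vowels /o/ and /a/, so it spirantizes to the fricative [z]. /godaegessamkeug/ → gozaegessamkeug.
Rule 2 (post-nasal voicing): /k/ is a voiceless stop immediately after the nasal /m/, so it voices to [g]. /gozaegessamkeug/ → gozaegessamgeug.
Rule 3 (degemination): /ss/ is a geminate; the first /s/ deletes. /gozaegessamgeug/ → gozaegesamgeug.
Rule 4 (final devoicing): /g/ is a voiced obstruent in word-final position, so it devoices to [k]. /gozaegesamgeug/ → gozaegesamgeuk.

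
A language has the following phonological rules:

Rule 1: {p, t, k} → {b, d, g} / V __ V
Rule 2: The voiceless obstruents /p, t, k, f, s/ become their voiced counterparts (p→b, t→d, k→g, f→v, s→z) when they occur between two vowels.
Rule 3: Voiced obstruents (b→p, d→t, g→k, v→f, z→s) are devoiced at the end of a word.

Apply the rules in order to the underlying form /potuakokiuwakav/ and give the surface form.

Rule 1 (intervocalic voicing): /t/ is a voiceless stop between vowels /o/ and /u/, so it voices to [d]. /k/ is a voiceless stop between vowels /a/ and /o/, so it voices to [g]. /k/ is a voiceless stop between vowels /o/ and /i/, so it voices to [g]. /k/ is a voiceless stop between vowels /a/ and /a/, so it voices to [g]. /potuakokiuwakav/ → poduagogiuwagav.
Rule 2 (intervocalic voicing): no segment meets the environment; /poduagogiuwagav/ is unchanged.
Rule 3 (final devoicing): /v/ is a voiced obstruent in word-final position, so it devoices to [f]. /poduagogiuwagav/ → poduagogiuwagaf.

poduagogiuwagaf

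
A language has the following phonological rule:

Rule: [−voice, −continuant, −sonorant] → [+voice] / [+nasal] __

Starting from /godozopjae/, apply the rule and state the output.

No segment of /godozopjae/ meets the structural description of the rule, so the form surfaces unchanged.

godozopjae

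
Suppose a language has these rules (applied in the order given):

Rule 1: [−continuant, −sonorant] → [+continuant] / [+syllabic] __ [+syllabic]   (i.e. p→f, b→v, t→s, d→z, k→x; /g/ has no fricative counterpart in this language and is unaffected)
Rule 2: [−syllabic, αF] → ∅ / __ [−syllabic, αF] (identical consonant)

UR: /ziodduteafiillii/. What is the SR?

Rule 1 (intervocalic spirantization): /t/ is a stop between vowels /u/ and /e/, so it spirantizes to the fricative [s]. /ziodduteafiillii/ → ziodduseafiillii.
Rule 2 (degemination): /dd/ is a geminate; the first /d/ deletes. /ll/ is a geminate; the first /l/ deletes. /ziodduseafiillii/ → zioduseafiilii.

zioduseafiilii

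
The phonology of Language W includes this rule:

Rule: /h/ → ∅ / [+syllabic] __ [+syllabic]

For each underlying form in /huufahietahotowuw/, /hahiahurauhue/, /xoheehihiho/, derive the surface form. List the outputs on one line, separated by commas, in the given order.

/huufahietahotowuw/: /h/ occurs between vowels /a/ and /i/, so it deletes. /h/ occurs between vowels /a/ and /o/, so it deletes. → [huufaietaotowuw].
/hahiahurauhue/: /h/ occurs between vowels /a/ and /i/, so it deletes. /h/ occurs between vowels /a/ and /u/, so it deletes. /h/ occurs between vowels /u/ and /u/, so it deletes. → [haiaurauue].
/xoheehihiho/: /h/ occurs between vowels /o/ and /e/, so it deletes. /h/ occurs between vowels /e/ and /i/, so it deletes. /h/ occurs between vowels /i/ and /i/, so it deletes. /h/ occurs between vowels /i/ and /o/, so it deletes. → [xoeeiio].

huufaietaotowuw, haiaurauue, xoeeiio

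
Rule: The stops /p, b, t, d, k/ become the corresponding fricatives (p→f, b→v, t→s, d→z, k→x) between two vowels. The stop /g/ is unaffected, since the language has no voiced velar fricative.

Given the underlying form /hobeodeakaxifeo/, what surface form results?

hoveozeaxaxifeo

/b/ is a stop between vowels /o/ and /e/, so it spirantizes to the fricative [v].
/d/ is a stop between vowels /o/ and /e/, so it spirantizes to the fricative [z].
/k/ is a stop between vowels /a/ and /a/, so it spirantizes to the fricative [x].
Surface form: [hoveozeaxaxifeo].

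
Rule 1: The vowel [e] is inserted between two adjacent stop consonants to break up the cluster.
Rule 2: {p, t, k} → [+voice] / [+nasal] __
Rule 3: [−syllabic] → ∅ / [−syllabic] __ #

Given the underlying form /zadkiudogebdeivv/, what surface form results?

Rule 1 (stop-cluster e-epenthesis): /d/ and /k/ form a stop–stop cluster, so [e] is inserted between them. /b/ and /d/ form a stop–stop cluster, so [e] is inserted between them. /zadkiudogebdeivv/ → zadekiudogebedeivv.
Rule 2 (post-nasal voicing): no segment meets the environment; /zadekiudogebedeivv/ is unchanged.
Rule 3 (final cluster simplification): /v/ is the second consonant of a word-final cluster /vv/, so it deletes. /zadekiudogebedeivv/ → zadekiudogebedeiv.

zadekiudogebedeiv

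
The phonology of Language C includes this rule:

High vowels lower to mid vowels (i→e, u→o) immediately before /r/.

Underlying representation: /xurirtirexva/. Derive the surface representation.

xorerterexva

/u/ is a high vowel immediately before /r/, so it lowers to [o].
/i/ is a high vowel immediately before /r/, so it lowers to [e].
/i/ is a high vowel immediately before /r/, so it lowers to [e].
Surface form: [xorerterexva].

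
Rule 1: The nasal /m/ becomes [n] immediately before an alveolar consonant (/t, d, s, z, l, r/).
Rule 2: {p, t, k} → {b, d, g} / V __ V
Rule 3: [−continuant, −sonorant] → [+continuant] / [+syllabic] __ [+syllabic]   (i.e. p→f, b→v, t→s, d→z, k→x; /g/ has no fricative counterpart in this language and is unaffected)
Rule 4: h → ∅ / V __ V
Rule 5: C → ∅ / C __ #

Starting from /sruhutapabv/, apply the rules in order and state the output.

Rule 1 (nasal place assimilation): no segment meets the environment; /sruhutapabv/ is unchanged.
Rule 2 (intervocalic voicing): /t/ is a voiceless stop between vowels /u/ and /a/, so it voices to [d]. /p/ is a voiceless stop between vowels /a/ and /a/, so it voices to [b]. /sruhutapabv/ → sruhudababv.
Rule 3 (intervocalic spirantization): /d/ is a stop between vowels /u/ and /a/, so it spirantizes to the fricative [z]. /b/ is a stop between vowels /a/ and /a/, so it spirantizes to the fricative [v]. /sruhudababv/ → sruhuzavabv.
Rule 4 (intervocalic h-deletion): /h/ occurs between vowels /u/ and /u/, so it deletes. /sruhuzavabv/ → sruuzavabv.
Rule 5 (final cluster simplification): /v/ is the second consonant of a word-final cluster /bv/, so it deletes. /sruuzavabv/ → sruuzavab.

sruuzavab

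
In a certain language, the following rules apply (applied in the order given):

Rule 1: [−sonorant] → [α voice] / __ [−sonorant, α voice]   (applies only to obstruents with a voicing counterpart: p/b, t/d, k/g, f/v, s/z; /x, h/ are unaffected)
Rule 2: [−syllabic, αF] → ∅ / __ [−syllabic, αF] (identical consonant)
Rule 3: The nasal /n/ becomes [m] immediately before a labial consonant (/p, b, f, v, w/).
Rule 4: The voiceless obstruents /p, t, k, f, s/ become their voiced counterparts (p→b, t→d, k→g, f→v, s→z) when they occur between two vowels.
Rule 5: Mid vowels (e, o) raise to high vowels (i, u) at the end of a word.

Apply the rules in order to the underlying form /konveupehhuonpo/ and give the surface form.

Rule 1 (regressive voicing assimilation): no segment meets the environment; /konveupehhuonpo/ is unchanged.
Rule 2 (degemination): /hh/ is a geminate; the first /h/ deletes. /konveupehhuonpo/ → konveupehuonpo.
Rule 3 (nasal place assimilation): /n/ precedes the labial consonant /v/, so it assimilates in place to [m]. /n/ precedes the labial consonant /p/, so it assimilates in place to [m]. /konveupehuonpo/ → komveupehuompo.
Rule 4 (intervocalic voicing): /p/ is a voiceless obstruent between vowels /u/ and /e/, so it voices to [b]. /komveupehuompo/ → komveubehuompo.
Rule 5 (final vowel raising): /o/ is a mid vowel in word-final position, so it raises to [u]. /komveubehuompo/ → komveubehuompu.

komveubehuompu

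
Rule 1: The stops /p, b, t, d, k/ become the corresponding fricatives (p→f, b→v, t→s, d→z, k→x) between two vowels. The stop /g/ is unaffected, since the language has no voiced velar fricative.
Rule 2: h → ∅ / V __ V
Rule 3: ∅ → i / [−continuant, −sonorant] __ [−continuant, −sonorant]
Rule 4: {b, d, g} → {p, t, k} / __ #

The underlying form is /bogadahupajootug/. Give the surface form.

Rule 1 (intervocalic spirantization): /d/ is a stop between vowels /a/ and /a/, so it spirantizes to the fricative [z]. /p/ is a stop between vowels /u/ and /a/, so it spirantizes to the fricative [f]. /t/ is a stop between vowels /o/ and /u/, so it spirantizes to the fricative [s]. /bogadahupajootug/ → bogazahufajoosug.
Rule 2 (intervocalic h-deletion): /h/ occurs between vowels /a/ and /u/, so it deletes. /bogazahufajoosug/ → bogazaufajoosug.
Rule 3 (stop-cluster i-epenthesis): no segment meets the environment; /bogazaufajoosug/ is unchanged.
Rule 4 (final devoicing): /g/ is a voiced stop in word-final position, so it devoices to [k]. /bogazaufajoosug/ → bogazaufajoosuk.

bogazaufajoosuk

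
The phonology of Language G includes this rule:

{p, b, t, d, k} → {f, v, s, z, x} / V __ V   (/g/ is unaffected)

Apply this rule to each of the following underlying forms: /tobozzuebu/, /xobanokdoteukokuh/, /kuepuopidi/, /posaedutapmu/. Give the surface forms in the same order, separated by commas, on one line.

/tobozzuebu/: /b/ is a stop between vowels /o/ and /o/, so it spirantizes to the fricative [v]. /b/ is a stop between vowels /e/ and /u/, so it spirantizes to the fricative [v]. → [tovozzuevu].
/xobanokdoteukokuh/: /b/ is a stop between vowels /o/ and /a/, so it spirantizes to the fricative [v]. /t/ is a stop between vowels /o/ and /e/, so it spirantizes to the fricative [s]. /k/ is a stop between vowels /u/ and /o/, so it spirantizes to the fricative [x]. /k/ is a stop between vowels /o/ and /u/, so it spirantizes to the fricative [x]. → [xovanokdoseuxoxuh].
/kuepuopidi/: /p/ is a stop between vowels /e/ and /u/, so it spirantizes to the fricative [f]. /p/ is a stop between vowels /o/ and /i/, so it spirantizes to the fricative [f]. /d/ is a stop between vowels /i/ and /i/, so it spirantizes to the fricative [z]. → [kuefuofizi].
/posaedutapmu/: /d/ is a stop between vowels /e/ and /u/, so it spirantizes to the fricative [z]. /t/ is a stop between vowels /u/ and /a/, so it spirantizes to the fricative [s]. → [posaezusapmu].

tovozzuevu, xovanokdoseuxoxuh, kuefuofizi, posaezusapmu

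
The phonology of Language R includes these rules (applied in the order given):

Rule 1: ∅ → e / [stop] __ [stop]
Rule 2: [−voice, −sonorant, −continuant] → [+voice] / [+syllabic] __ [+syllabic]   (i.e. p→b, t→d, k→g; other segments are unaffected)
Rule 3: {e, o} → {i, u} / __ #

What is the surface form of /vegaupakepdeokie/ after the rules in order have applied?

vegaubagebedeogii

Rule 1 (stop-cluster e-epenthesis): /p/ and /d/ form a stop–stop cluster, so [e] is inserted between them. /vegaupakepdeokie/ → vegaupakepedeokie.
Rule 2 (intervocalic voicing): /p/ is a voiceless stop between vowels /u/ and /a/, so it voices to [b]. /k/ is a voiceless stop between vowels /a/ and /e/, so it voices to [g]. /p/ is a voiceless stop between vowels /e/ and /e/, so it voices to [b]. /k/ is a voiceless stop between vowels /o/ and /i/, so it voices to [g]. /vegaupakepedeokie/ → vegaubagebedeogie.
Rule 3 (final vowel raising): /e/ is a mid vowel in word-final position, so it raises to [i]. /vegaubagebedeogie/ → vegaubagebedeogii.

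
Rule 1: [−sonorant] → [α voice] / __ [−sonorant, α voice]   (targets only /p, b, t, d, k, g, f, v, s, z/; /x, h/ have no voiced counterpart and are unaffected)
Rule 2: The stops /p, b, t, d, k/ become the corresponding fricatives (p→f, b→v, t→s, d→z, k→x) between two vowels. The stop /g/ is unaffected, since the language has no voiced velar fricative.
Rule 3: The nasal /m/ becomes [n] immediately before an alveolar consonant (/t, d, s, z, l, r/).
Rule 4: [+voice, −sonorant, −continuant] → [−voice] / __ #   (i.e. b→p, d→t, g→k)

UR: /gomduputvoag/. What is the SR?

gondufudvoak

Rule 1 (regressive voicing assimilation): /t/ precedes the voiced obstruent /v/, so it voices to [d] by assimilation. /gomduputvoag/ → gomdupudvoag.
Rule 2 (intervocalic spirantization): /p/ is a stop between vowels /u/ and /u/, so it spirantizes to the fricative [f]. /gomdupudvoag/ → gomdufudvoag.
Rule 3 (nasal place assimilation): /m/ precedes the alveolar consonant /d/, so it assimilates in place to [n]. /gomdufudvoag/ → gondufudvoag.
Rule 4 (final devoicing): /g/ is a voiced stop in word-final position, so it devoices to [k]. /gondufudvoag/ → gondufudvoak.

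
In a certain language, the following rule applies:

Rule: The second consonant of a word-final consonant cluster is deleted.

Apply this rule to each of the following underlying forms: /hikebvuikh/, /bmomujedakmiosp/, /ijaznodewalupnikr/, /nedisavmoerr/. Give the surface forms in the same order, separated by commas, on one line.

hikebvuik, bmomujedakmios, ijaznodewalupnik, nedisavmoer

/hikebvuikh/: /h/ is the second consonant of a word-final cluster /kh/, so it deletes. → [hikebvuik].
/bmomujedakmiosp/: /p/ is the second consonant of a word-final cluster /sp/, so it deletes. → [bmomujedakmios].
/ijaznodewalupnikr/: /r/ is the second consonant of a word-final cluster /kr/, so it deletes. → [ijaznodewalupnik].
/nedisavmoerr/: /r/ is the second consonant of a word-final cluster /rr/, so it deletes. → [nedisavmoer].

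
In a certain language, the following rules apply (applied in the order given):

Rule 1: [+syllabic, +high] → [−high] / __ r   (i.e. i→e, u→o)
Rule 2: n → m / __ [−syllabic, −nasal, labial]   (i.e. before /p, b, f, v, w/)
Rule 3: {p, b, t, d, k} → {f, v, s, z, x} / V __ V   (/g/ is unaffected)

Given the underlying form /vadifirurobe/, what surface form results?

vaziferorove

Rule 1 (pre-rhotic lowering): /i/ is a high vowel immediately before /r/, so it lowers to [e]. /u/ is a high vowel immediately before /r/, so it lowers to [o]. /vadifirurobe/ → vadiferorobe.
Rule 2 (nasal place assimilation): no segment meets the environment; /vadiferorobe/ is unchanged.
Rule 3 (intervocalic spirantization): /d/ is a stop between vowels /a/ and /i/, so it spirantizes to the fricative [z]. /b/ is a stop between vowels /o/ and /e/, so it spirantizes to the fricative [v]. /vadiferorobe/ → vaziferorove.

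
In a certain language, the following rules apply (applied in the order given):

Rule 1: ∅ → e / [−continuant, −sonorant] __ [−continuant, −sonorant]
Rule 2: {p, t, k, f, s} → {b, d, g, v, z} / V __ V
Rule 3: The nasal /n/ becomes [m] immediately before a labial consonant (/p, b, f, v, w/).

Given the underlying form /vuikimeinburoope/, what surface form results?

vuigimeimburoobe

Rule 1 (stop-cluster e-epenthesis): no segment meets the environment; /vuikimeinburoope/ is unchanged.
Rule 2 (intervocalic voicing): /k/ is a voiceless obstruent between vowels /i/ and /i/, so it voices to [g]. /p/ is a voiceless obstruent between vowels /o/ and /e/, so it voices to [b]. /vuikimeinburoope/ → vuigimeinburoobe.
Rule 3 (nasal place assimilation): /n/ precedes the labial consonant /b/, so it assimilates in place to [m]. /vuigimeinburoobe/ → vuigimeimburoobe.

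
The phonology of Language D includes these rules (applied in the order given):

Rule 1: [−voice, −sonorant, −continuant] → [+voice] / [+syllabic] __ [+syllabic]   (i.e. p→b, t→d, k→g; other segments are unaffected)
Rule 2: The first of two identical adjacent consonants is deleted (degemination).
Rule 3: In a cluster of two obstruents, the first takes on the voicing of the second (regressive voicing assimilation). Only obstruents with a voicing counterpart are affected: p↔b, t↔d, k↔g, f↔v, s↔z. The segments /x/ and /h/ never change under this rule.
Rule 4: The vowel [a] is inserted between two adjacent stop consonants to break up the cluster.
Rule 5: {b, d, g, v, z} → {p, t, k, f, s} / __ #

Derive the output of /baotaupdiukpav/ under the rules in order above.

baodaubadiukapaf

Rule 1 (intervocalic voicing): /t/ is a voiceless stop between vowels /o/ and /a/, so it voices to [d]. /baotaupdiukpav/ → baodaupdiukpav.
Rule 2 (degemination): no segment meets the environment; /baodaupdiukpav/ is unchanged.
Rule 3 (regressive voicing assimilation): /p/ precedes the voiced obstruent /d/, so it voices to [b] by assimilation. /baodaupdiukpav/ → baodaubdiukpav.
Rule 4 (stop-cluster a-epenthesis): /b/ and /d/ form a stop–stop cluster, so [a] is inserted between them. /k/ and /p/ form a stop–stop cluster, so [a] is inserted between them. /baodaubdiukpav/ → baodaubadiukapav.
Rule 5 (final devoicing): /v/ is a voiced obstruent in word-final position, so it devoices to [f]. /baodaubadiukapav/ → baodaubadiukapaf.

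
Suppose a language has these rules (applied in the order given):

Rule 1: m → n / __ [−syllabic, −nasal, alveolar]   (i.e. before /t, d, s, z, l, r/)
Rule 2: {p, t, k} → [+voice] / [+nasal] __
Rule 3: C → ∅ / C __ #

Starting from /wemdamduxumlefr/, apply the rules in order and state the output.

Rule 1 (nasal place assimilation): /m/ precedes the alveolar consonant /d/, so it assimilates in place to [n]. /m/ precedes the alveolar consonant /d/, so it assimilates in place to [n]. /m/ precedes the alveolar consonant /l/, so it assimilates in place to [n]. /wemdamduxumlefr/ → wendanduxunlefr.
Rule 2 (post-nasal voicing): no segment meets the environment; /wendanduxunlefr/ is unchanged.
Rule 3 (final cluster simplification): /r/ is the second consonant of a word-final cluster /fr/, so it deletes. /wendanduxunlefr/ → wendanduxunlef.

wendanduxunlef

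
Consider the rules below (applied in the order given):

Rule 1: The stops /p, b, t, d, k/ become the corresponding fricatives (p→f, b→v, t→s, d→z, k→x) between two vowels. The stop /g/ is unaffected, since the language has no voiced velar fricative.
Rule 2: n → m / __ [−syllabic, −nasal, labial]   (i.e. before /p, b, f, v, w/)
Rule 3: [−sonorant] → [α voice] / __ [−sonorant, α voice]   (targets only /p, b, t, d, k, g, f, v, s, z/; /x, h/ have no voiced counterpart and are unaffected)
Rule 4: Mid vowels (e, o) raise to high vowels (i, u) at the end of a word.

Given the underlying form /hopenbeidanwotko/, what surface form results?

Rule 1 (intervocalic spirantization): /p/ is a stop between vowels /o/ and /e/, so it spirantizes to the fricative [f]. /d/ is a stop between vowels /i/ and /a/, so it spirantizes to the fricative [z]. /hopenbeidanwotko/ → hofenbeizanwotko.
Rule 2 (nasal place assimilation): /n/ precedes the labial consonant /b/, so it assimilates in place to [m]. /n/ precedes the labial consonant /w/, so it assimilates in place to [m]. /hofenbeizanwotko/ → hofembeizamwotko.
Rule 3 (regressive voicing assimilation): no segment meets the environment; /hofembeizamwotko/ is unchanged.
Rule 4 (final vowel raising): /o/ is a mid vowel in word-final position, so it raises to [u]. /hofembeizamwotko/ → hofembeizamwotku.

hofembeizamwotku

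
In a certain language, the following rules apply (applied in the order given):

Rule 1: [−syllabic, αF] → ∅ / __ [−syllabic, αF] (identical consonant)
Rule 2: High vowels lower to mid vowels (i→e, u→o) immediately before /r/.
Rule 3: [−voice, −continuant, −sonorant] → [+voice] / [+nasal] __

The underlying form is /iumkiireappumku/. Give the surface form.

iumgiereapumgu

Rule 1 (degemination): /pp/ is a geminate; the first /p/ deletes. /iumkiireappumku/ → iumkiireapumku.
Rule 2 (pre-rhotic lowering): /i/ is a high vowel immediately before /r/, so it lowers to [e]. /iumkiireapumku/ → iumkiereapumku.
Rule 3 (post-nasal voicing): /k/ is a voiceless stop immediately after the nasal /m/, so it voices to [g]. /k/ is a voiceless stop immediately after the nasal /m/, so it voices to [g]. /iumkiereapumku/ → iumgiereapumgu.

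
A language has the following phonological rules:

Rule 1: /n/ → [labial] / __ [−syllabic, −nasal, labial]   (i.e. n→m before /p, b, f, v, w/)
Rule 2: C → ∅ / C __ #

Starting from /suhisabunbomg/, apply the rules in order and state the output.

suhisabumbom

Rule 1 (nasal place assimilation): /n/ precedes the labial consonant /b/, so it assimilates in place to [m]. /suhisabunbomg/ → suhisabumbomg.
Rule 2 (final cluster simplification): /g/ is the second consonant of a word-final cluster /mg/, so it deletes. /suhisabumbomg/ → suhisabumbom.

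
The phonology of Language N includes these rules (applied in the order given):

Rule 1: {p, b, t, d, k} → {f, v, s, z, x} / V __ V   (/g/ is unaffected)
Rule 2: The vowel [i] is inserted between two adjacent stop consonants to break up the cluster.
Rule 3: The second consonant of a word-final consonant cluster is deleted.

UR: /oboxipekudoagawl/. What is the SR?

Rule 1 (intervocalic spirantization): /b/ is a stop between vowels /o/ and /o/, so it spirantizes to the fricative [v]. /p/ is a stop between vowels /i/ and /e/, so it spirantizes to the fricative [f]. /k/ is a stop between vowels /e/ and /u/, so it spirantizes to the fricative [x]. /d/ is a stop between vowels /u/ and /o/, so it spirantizes to the fricative [z]. /oboxipekudoagawl/ → ovoxifexuzoagawl.
Rule 2 (stop-cluster i-epenthesis): no segment meets the environment; /ovoxifexuzoagawl/ is unchanged.
Rule 3 (final cluster simplification): /l/ is the second consonant of a word-final cluster /wl/, so it deletes. /ovoxifexuzoagawl/ → ovoxifexuzoagaw.

ovoxifexuzoagaw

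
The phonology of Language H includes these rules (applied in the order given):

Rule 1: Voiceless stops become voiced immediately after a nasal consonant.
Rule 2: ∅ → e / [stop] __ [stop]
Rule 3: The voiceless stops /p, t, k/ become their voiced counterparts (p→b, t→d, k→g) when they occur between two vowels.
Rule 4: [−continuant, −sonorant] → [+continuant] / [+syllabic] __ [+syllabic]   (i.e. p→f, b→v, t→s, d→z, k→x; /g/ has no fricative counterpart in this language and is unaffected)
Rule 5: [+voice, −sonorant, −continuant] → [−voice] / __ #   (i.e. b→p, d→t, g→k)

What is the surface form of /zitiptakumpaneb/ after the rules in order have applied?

Rule 1 (post-nasal voicing): /p/ is a voiceless stop immediately after the nasal /m/, so it voices to [b]. /zitiptakumpaneb/ → zitiptakumbaneb.
Rule 2 (stop-cluster e-epenthesis): /p/ and /t/ form a stop–stop cluster, so [e] is inserted between them. /zitiptakumbaneb/ → zitipetakumbaneb.
Rule 3 (intervocalic voicing): /t/ is a voiceless stop between vowels /i/ and /i/, so it voices to [d]. /p/ is a voiceless stop between vowels /i/ and /e/, so it voices to [b]. /t/ is a voiceless stop between vowels /e/ and /a/, so it voices to [d]. /k/ is a voiceless stop between vowels /a/ and /u/, so it voices to [g]. /zitipetakumbaneb/ → zidibedagumbaneb.
Rule 4 (intervocalic spirantization): /d/ is a stop between vowels /i/ and /i/, so it spirantizes to the fricative [z]. /b/ is a stop between vowels /i/ and /e/, so it spirantizes to the fricative [v]. /d/ is a stop between vowels /e/ and /a/, so it spirantizes to the fricative [z]. /zidibedagumbaneb/ → zizivezagumbaneb.
Rule 5 (final devoicing): /b/ is a voiced stop in word-final position, so it devoices to [p]. /zizivezagumbaneb/ → zizivezagumbanep.

zizivezagumbanep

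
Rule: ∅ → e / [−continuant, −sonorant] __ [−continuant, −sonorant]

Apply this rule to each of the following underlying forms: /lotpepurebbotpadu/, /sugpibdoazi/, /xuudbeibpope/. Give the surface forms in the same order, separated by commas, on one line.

/lotpepurebbotpadu/: /t/ and /p/ form a stop–stop cluster, so [e] is inserted between them. /b/ and /b/ form a stop–stop cluster, so [e] is inserted between them. /t/ and /p/ form a stop–stop cluster, so [e] is inserted between them. → [lotepepurebebotepadu].
/sugpibdoazi/: /g/ and /p/ form a stop–stop cluster, so [e] is inserted between them. /b/ and /d/ form a stop–stop cluster, so [e] is inserted between them. → [sugepibedoazi].
/xuudbeibpope/: /d/ and /b/ form a stop–stop cluster, so [e] is inserted between them. /b/ and /p/ form a stop–stop cluster, so [e] is inserted between them. → [xuudebeibepope].

lotepepurebebotepadu, sugepibedoazi, xuudebeibepope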